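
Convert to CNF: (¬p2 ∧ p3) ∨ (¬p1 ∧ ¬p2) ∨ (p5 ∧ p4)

(¬p2 ∨ p5) ∧ (¬p2 ∨ p4) ∧ (p3 ∨ ¬p1 ∨ p5) ∧ (p3 ∨ ¬p1 ∨ p4)

(¬p2 ∧ p3) ∨ (¬p1 ∧ ¬p2) ∨ (p5 ∧ p4)
= (¬p2 ∨ ¬p1 ∨ p5) ∧ (¬p2 ∨ ¬p1 ∨ p4) ∧ (¬p2 ∨ ¬p2 ∨ p5) ∧ (¬p2 ∨ ¬p2 ∨ p4) ∧ (p3 ∨ ¬p1 ∨ p5) ∧ (p3 ∨ ¬p1 ∨ p4) ∧ (p3 ∨ ¬p2 ∨ p5) ∧ (p3 ∨ ¬p2 ∨ p4)   (distribute ∨ over ∧)
= (¬p2 ∨ p5) ∧ (¬p2 ∨ p4) ∧ (p3 ∨ ¬p1 ∨ p5) ∧ (p3 ∨ ¬p1 ∨ p4)   (simplify)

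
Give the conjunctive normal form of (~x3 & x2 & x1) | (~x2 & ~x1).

(~x3 | ~x2) & (~x3 | ~x1) & (x2 | ~x1) & (x1 | ~x2)

(~x3 & x2 & x1) | (~x2 & ~x1)
≡ (~x3 | ~x2) & (~x3 | ~x1) & (x2 | ~x2) & (x2 | ~x1) & (x1 | ~x2) & (x1 | ~x1)   — distribute | over &
≡ (~x3 | ~x2) & (~x3 | ~x1) & (x2 | ~x1) & (x1 | ~x2)   — simplify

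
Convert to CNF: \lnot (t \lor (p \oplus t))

\lnot (t \lor (p \oplus t))
⇔ \lnot (t \lor ((p \lor t) \land \lnot (p \land t)))
⇔ \lnot t \land \lnot ((p \lor t) \land \lnot (p \land t))
⇔ \lnot t \land (\lnot (p \lor t) \lor \lnot \lnot (p \land t))
⇔ \lnot t \land ((\lnot p \land \lnot t) \lor \lnot \lnot (p \land t))
⇔ \lnot t \land ((\lnot p \land \lnot t) \lor (p \land t))
⇔ \lnot t \land (\lnot p \lor p) \land (\lnot p \lor t) \land (\lnot t \lor p) \land (\lnot t \lor t)
⇔ \lnot t \land (\lnot p \lor t)

\lnot t \land (\lnot p \lor t)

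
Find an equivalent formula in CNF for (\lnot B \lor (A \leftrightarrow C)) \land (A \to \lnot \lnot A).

(\lnot B \lor \lnot A \lor C) \land (\lnot B \lor \lnot C \lor A)

(\lnot B \lor (A \leftrightarrow C)) \land (A \to \lnot \lnot A)
= (\lnot B \lor ((A \to C) \land (C \to A))) \land (A \to \lnot \lnot A)   (eliminate \leftrightarrow)
= (\lnot B \lor ((\lnot A \lor C) \land (C \to A))) \land (A \to \lnot \lnot A)   (eliminate \to)
= (\lnot B \lor ((\lnot A \lor C) \land (\lnot C \lor A))) \land (A \to \lnot \lnot A)   (eliminate \to)
= (\lnot B \lor ((\lnot A \lor C) \land (\lnot C \lor A))) \land (\lnot A \lor \lnot \lnot A)   (eliminate \to)
= (\lnot B \lor ((\lnot A \lor C) \land (\lnot C \lor A))) \land (\lnot A \lor A)   (double negation)
= (\lnot B \lor \lnot A \lor C) \land (\lnot B \lor \lnot C \lor A) \land (\lnot A \lor A)   (distribute \lor over \land)
= (\lnot B \lor \lnot A \lor C) \land (\lnot B \lor \lnot C \lor A)   (simplify)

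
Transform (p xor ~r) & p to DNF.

p & r

(p xor ~r) & p
= ((p & ~~r) | (~p & ~r)) & p   [expand xor]
= ((p & r) | (~p & ~r)) & p   [double negation]
= (p & r & p) | (~p & ~r & p)   [distribute & over |]
= p & r   [simplify]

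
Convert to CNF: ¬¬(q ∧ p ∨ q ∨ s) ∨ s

q ∨ s

¬¬(q ∧ p ∨ q ∨ s) ∨ s
≡ q ∧ p ∨ q ∨ s ∨ s   [double negation]
≡ (q ∨ q ∨ s ∨ s) ∧ (p ∨ q ∨ s ∨ s)   [distribute ∨ over ∧]
≡ q ∨ s   [simplify]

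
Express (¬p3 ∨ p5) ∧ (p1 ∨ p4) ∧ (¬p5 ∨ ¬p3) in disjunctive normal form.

(¬p3 ∨ p5) ∧ (p1 ∨ p4) ∧ (¬p5 ∨ ¬p3)
= (¬p3 ∧ p1 ∧ ¬p5) ∨ (¬p3 ∧ p1 ∧ ¬p3) ∨ (¬p3 ∧ p4 ∧ ¬p5) ∨ (¬p3 ∧ p4 ∧ ¬p3) ∨ (p5 ∧ p1 ∧ ¬p5) ∨ (p5 ∧ p1 ∧ ¬p3) ∨ (p5 ∧ p4 ∧ ¬p5) ∨ (p5 ∧ p4 ∧ ¬p3)   [distribute ∧ over ∨]
= (¬p3 ∧ p1) ∨ (¬p3 ∧ p4)   [simplify]

(¬p3 ∧ p1) ∨ (¬p3 ∧ p4)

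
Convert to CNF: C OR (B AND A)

C OR (B AND A)
≡ (C OR B) AND (C OR A)   (distribute OR over AND)

(C OR B) AND (C OR A)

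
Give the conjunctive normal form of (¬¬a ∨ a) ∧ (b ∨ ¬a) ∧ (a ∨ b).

a ∧ (b ∨ ¬a)

(¬¬a ∨ a) ∧ (b ∨ ¬a) ∧ (a ∨ b)
= (a ∨ a) ∧ (b ∨ ¬a) ∧ (a ∨ b)
= a ∧ (b ∨ ¬a)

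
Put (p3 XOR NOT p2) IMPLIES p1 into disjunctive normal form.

(NOT p3 AND p2) OR (NOT p2 AND p3) OR p1

(p3 XOR NOT p2) IMPLIES p1
⇔ NOT (p3 XOR NOT p2) OR p1   — eliminate IMPLIES
⇔ NOT ((p3 AND NOT NOT p2) OR (NOT p3 AND NOT p2)) OR p1   — expand XOR
⇔ (NOT (p3 AND NOT NOT p2) AND NOT (NOT p3 AND NOT p2)) OR p1   — De Morgan
⇔ ((NOT p3 OR NOT NOT NOT p2) AND NOT (NOT p3 AND NOT p2)) OR p1   — De Morgan
⇔ ((NOT p3 OR NOT p2) AND NOT (NOT p3 AND NOT p2)) OR p1   — double negation
⇔ ((NOT p3 OR NOT p2) AND (NOT NOT p3 OR NOT NOT p2)) OR p1   — De Morgan
⇔ ((NOT p3 OR NOT p2) AND (p3 OR NOT NOT p2)) OR p1   — double negation
⇔ ((NOT p3 OR NOT p2) AND (p3 OR p2)) OR p1   — double negation
⇔ (NOT p3 AND p3) OR (NOT p3 AND p2) OR (NOT p2 AND p3) OR (NOT p2 AND p2) OR p1   — distribute AND over OR
⇔ (NOT p3 AND p2) OR (NOT p2 AND p3) OR p1   — simplify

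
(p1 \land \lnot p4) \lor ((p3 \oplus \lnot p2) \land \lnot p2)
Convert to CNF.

(p1 \lor \lnot p3 \lor p2) \land (p1 \lor \lnot p2) \land (\lnot p4 \lor \lnot p3 \lor p2) \land (\lnot p4 \lor \lnot p2)

(p1 \land \lnot p4) \lor ((p3 \oplus \lnot p2) \land \lnot p2)
≡ (p1 \land \lnot p4) \lor ((p3 \lor \lnot p2) \land \lnot (p3 \land \lnot p2) \land \lnot p2)   [expand \oplus]
≡ (p1 \land \lnot p4) \lor ((p3 \lor \lnot p2) \land (\lnot p3 \lor \lnot \lnot p2) \land \lnot p2)   [De Morgan]
≡ (p1 \land \lnot p4) \lor ((p3 \lor \lnot p2) \land (\lnot p3 \lor p2) \land \lnot p2)   [double negation]
≡ (p1 \lor p3 \lor \lnot p2) \land (p1 \lor \lnot p3 \lor p2) \land (p1 \lor \lnot p2) \land (\lnot p4 \lor p3 \lor \lnot p2) \land (\lnot p4 \lor \lnot p3 \lor p2) \land (\lnot p4 \lor \lnot p2)   [distribute \lor over \land]
≡ (p1 \lor \lnot p3 \lor p2) \land (p1 \lor \lnot p2) \land (\lnot p4 \lor \lnot p3 \lor p2) \land (\lnot p4 \lor \lnot p2)   [simplify]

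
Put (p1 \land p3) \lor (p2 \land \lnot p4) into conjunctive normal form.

(p1 \land p3) \lor (p2 \land \lnot p4)
= (p1 \lor p2) \land (p1 \lor \lnot p4) \land (p3 \lor p2) \land (p3 \lor \lnot p4)   [distribute \lor over \land]

(p1 \lor p2) \land (p1 \lor \lnot p4) \land (p3 \lor p2) \land (p3 \lor \lnot p4)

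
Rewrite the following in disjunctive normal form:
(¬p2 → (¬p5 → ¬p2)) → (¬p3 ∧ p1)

(¬p2 → (¬p5 → ¬p2)) → (¬p3 ∧ p1)
≡ ¬(¬p2 → (¬p5 → ¬p2)) ∨ (¬p3 ∧ p1)   [eliminate →]
≡ ¬(¬¬p2 ∨ (¬p5 → ¬p2)) ∨ (¬p3 ∧ p1)   [eliminate →]
≡ ¬(¬¬p2 ∨ ¬¬p5 ∨ ¬p2) ∨ (¬p3 ∧ p1)   [eliminate →]
≡ (¬¬¬p2 ∧ ¬¬¬p5 ∧ ¬¬p2) ∨ (¬p3 ∧ p1)   [De Morgan]
≡ (¬p2 ∧ ¬¬¬p5 ∧ ¬¬p2) ∨ (¬p3 ∧ p1)   [double negation]
≡ (¬p2 ∧ ¬p5 ∧ ¬¬p2) ∨ (¬p3 ∧ p1)   [double negation]
≡ (¬p2 ∧ ¬p5 ∧ p2) ∨ (¬p3 ∧ p1)   [double negation]
≡ ¬p3 ∧ p1   [simplify]

¬p3 ∧ p1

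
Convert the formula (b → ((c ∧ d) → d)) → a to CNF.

(b ∨ a) ∧ (c ∨ a) ∧ (d ∨ a) ∧ (¬d ∨ a)

(b → ((c ∧ d) → d)) → a
= ¬(b → ((c ∧ d) → d)) ∨ a   [eliminate →]
= ¬(¬b ∨ ((c ∧ d) → d)) ∨ a   [eliminate →]
= ¬(¬b ∨ ¬(c ∧ d) ∨ d) ∨ a   [eliminate →]
= (¬¬b ∧ ¬¬(c ∧ d) ∧ ¬d) ∨ a   [De Morgan]
= (b ∧ ¬¬(c ∧ d) ∧ ¬d) ∨ a   [double negation]
= (b ∧ c ∧ d ∧ ¬d) ∨ a   [double negation]
= (b ∨ a) ∧ (c ∨ a) ∧ (d ∨ a) ∧ (¬d ∨ a)   [distribute ∨ over ∧]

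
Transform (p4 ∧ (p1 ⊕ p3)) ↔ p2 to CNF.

(p4 ∧ (p1 ⊕ p3)) ↔ p2
= ((p4 ∧ (p1 ⊕ p3)) → p2) ∧ (p2 → (p4 ∧ (p1 ⊕ p3)))   [eliminate ↔]
= (¬(p4 ∧ (p1 ⊕ p3)) ∨ p2) ∧ (p2 → (p4 ∧ (p1 ⊕ p3)))   [eliminate →]
= (¬(p4 ∧ (p1 ∨ p3) ∧ ¬(p1 ∧ p3)) ∨ p2) ∧ (p2 → (p4 ∧ (p1 ⊕ p3)))   [expand ⊕]
= (¬(p4 ∧ (p1 ∨ p3) ∧ ¬(p1 ∧ p3)) ∨ p2) ∧ (¬p2 ∨ (p4 ∧ (p1 ⊕ p3)))   [eliminate →]
= (¬(p4 ∧ (p1 ∨ p3) ∧ ¬(p1 ∧ p3)) ∨ p2) ∧ (¬p2 ∨ (p4 ∧ (p1 ∨ p3) ∧ ¬(p1 ∧ p3)))   [expand ⊕]
= (¬p4 ∨ ¬(p1 ∨ p3) ∨ ¬¬(p1 ∧ p3) ∨ p2) ∧ (¬p2 ∨ (p4 ∧ (p1 ∨ p3) ∧ ¬(p1 ∧ p3)))   [De Morgan]
= (¬p4 ∨ (¬p1 ∧ ¬p3) ∨ ¬¬(p1 ∧ p3) ∨ p2) ∧ (¬p2 ∨ (p4 ∧ (p1 ∨ p3) ∧ ¬(p1 ∧ p3)))   [De Morgan]
= (¬p4 ∨ (¬p1 ∧ ¬p3) ∨ (p1 ∧ p3) ∨ p2) ∧ (¬p2 ∨ (p4 ∧ (p1 ∨ p3) ∧ ¬(p1 ∧ p3)))   [double negation]
= (¬p4 ∨ (¬p1 ∧ ¬p3) ∨ (p1 ∧ p3) ∨ p2) ∧ (¬p2 ∨ (p4 ∧ (p1 ∨ p3) ∧ (¬p1 ∨ ¬p3)))   [De Morgan]
= (¬p4 ∨ ¬p1 ∨ p1 ∨ p2) ∧ (¬p4 ∨ ¬p1 ∨ p3 ∨ p2) ∧ (¬p4 ∨ ¬p3 ∨ p1 ∨ p2) ∧ (¬p4 ∨ ¬p3 ∨ p3 ∨ p2) ∧ (¬p2 ∨ p4) ∧ (¬p2 ∨ p1 ∨ p3) ∧ (¬p2 ∨ ¬p1 ∨ ¬p3)   [distribute ∨ over ∧]
= (¬p4 ∨ ¬p1 ∨ p3 ∨ p2) ∧ (¬p4 ∨ ¬p3 ∨ p1 ∨ p2) ∧ (¬p2 ∨ p4) ∧ (¬p2 ∨ p1 ∨ p3) ∧ (¬p2 ∨ ¬p1 ∨ ¬p3)   [simplify]

(¬p4 ∨ ¬p1 ∨ p3 ∨ p2) ∧ (¬p4 ∨ ¬p3 ∨ p1 ∨ p2) ∧ (¬p2 ∨ p4) ∧ (¬p2 ∨ p1 ∨ p3) ∧ (¬p2 ∨ ¬p1 ∨ ¬p3)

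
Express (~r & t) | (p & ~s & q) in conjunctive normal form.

(~r | p) & (~r | ~s) & (~r | q) & (t | p) & (t | ~s) & (t | q)

(~r & t) | (p & ~s & q)
⇔ (~r | p) & (~r | ~s) & (~r | q) & (t | p) & (t | ~s) & (t | q)   [distribute | over &]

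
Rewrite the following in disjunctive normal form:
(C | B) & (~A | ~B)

(C | B) & (~A | ~B)
≡ (C & ~A) | (C & ~B) | (B & ~A) | (B & ~B)   — distribute & over |
≡ (C & ~A) | (C & ~B) | (B & ~A)   — simplify

(C & ~A) | (C & ~B) | (B & ~A)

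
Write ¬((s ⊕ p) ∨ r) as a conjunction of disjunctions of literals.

(¬s ∨ p) ∧ (¬p ∨ s) ∧ ¬r

¬((s ⊕ p) ∨ r)
≡ ¬(((s ∨ p) ∧ ¬(s ∧ p)) ∨ r)   [expand ⊕]
≡ ¬((s ∨ p) ∧ ¬(s ∧ p)) ∧ ¬r   [De Morgan]
≡ (¬(s ∨ p) ∨ ¬¬(s ∧ p)) ∧ ¬r   [De Morgan]
≡ ((¬s ∧ ¬p) ∨ ¬¬(s ∧ p)) ∧ ¬r   [De Morgan]
≡ ((¬s ∧ ¬p) ∨ (s ∧ p)) ∧ ¬r   [double negation]
≡ (¬s ∨ s) ∧ (¬s ∨ p) ∧ (¬p ∨ s) ∧ (¬p ∨ p) ∧ ¬r   [distribute ∨ over ∧]
≡ (¬s ∨ p) ∧ (¬p ∨ s) ∧ ¬r   [simplify]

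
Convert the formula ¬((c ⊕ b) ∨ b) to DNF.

¬((c ⊕ b) ∨ b)
≡ ¬((c ∧ ¬b) ∨ (¬c ∧ b) ∨ b)   (expand ⊕)
≡ ¬(c ∧ ¬b) ∧ ¬(¬c ∧ b) ∧ ¬b   (De Morgan)
≡ (¬c ∨ ¬¬b) ∧ ¬(¬c ∧ b) ∧ ¬b   (De Morgan)
≡ (¬c ∨ b) ∧ ¬(¬c ∧ b) ∧ ¬b   (double negation)
≡ (¬c ∨ b) ∧ (¬¬c ∨ ¬b) ∧ ¬b   (De Morgan)
≡ (¬c ∨ b) ∧ (c ∨ ¬b) ∧ ¬b   (double negation)
≡ (¬c ∧ c ∧ ¬b) ∨ (¬c ∧ ¬b ∧ ¬b) ∨ (b ∧ c ∧ ¬b) ∨ (b ∧ ¬b ∧ ¬b)   (distribute ∧ over ∨)
≡ ¬c ∧ ¬b   (simplify)

¬c ∧ ¬b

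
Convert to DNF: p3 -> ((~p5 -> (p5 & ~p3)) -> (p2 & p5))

p3 -> ((~p5 -> (p5 & ~p3)) -> (p2 & p5))
= ~p3 | ((~p5 -> (p5 & ~p3)) -> (p2 & p5))   [eliminate ->]
= ~p3 | ~(~p5 -> (p5 & ~p3)) | (p2 & p5)   [eliminate ->]
= ~p3 | ~(~~p5 | (p5 & ~p3)) | (p2 & p5)   [eliminate ->]
= ~p3 | (~~~p5 & ~(p5 & ~p3)) | (p2 & p5)   [De Morgan]
= ~p3 | (~p5 & ~(p5 & ~p3)) | (p2 & p5)   [double negation]
= ~p3 | (~p5 & (~p5 | ~~p3)) | (p2 & p5)   [De Morgan]
= ~p3 | (~p5 & (~p5 | p3)) | (p2 & p5)   [double negation]
= ~p3 | (~p5 & ~p5) | (~p5 & p3) | (p2 & p5)   [distribute & over |]
= ~p3 | ~p5 | (p2 & p5)   [simplify]

~p3 | ~p5 | (p2 & p5)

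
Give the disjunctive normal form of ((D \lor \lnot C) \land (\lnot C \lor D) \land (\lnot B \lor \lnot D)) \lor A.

((D \lor \lnot C) \land (\lnot C \lor D) \land (\lnot B \lor \lnot D)) \lor A
≡ (D \land \lnot C \land \lnot B) \lor (D \land \lnot C \land \lnot D) \lor (D \land D \land \lnot B) \lor (D \land D \land \lnot D) \lor (\lnot C \land \lnot C \land \lnot B) \lor (\lnot C \land \lnot C \land \lnot D) \lor (\lnot C \land D \land \lnot B) \lor (\lnot C \land D \land \lnot D) \lor A   [distribute \land over \lor]
≡ (D \land \lnot B) \lor (\lnot C \land \lnot B) \lor (\lnot C \land \lnot D) \lor A   [simplify]

(D \land \lnot B) \lor (\lnot C \land \lnot B) \lor (\lnot C \land \lnot D) \lor A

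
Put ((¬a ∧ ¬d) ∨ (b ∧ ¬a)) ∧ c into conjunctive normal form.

¬a ∧ (¬d ∨ b) ∧ c

((¬a ∧ ¬d) ∨ (b ∧ ¬a)) ∧ c
≡ (¬a ∨ b) ∧ (¬a ∨ ¬a) ∧ (¬d ∨ b) ∧ (¬d ∨ ¬a) ∧ c   [distribute ∨ over ∧]
≡ ¬a ∧ (¬d ∨ b) ∧ c   [simplify]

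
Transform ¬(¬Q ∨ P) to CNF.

¬(¬Q ∨ P)
= ¬¬Q ∧ ¬P   [De Morgan]
= Q ∧ ¬P   [double negation]

Q ∧ ¬P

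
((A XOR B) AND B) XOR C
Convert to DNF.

(NOT A AND B AND NOT C) OR (B AND A AND C) OR (NOT B AND C)

((A XOR B) AND B) XOR C
≡ ((A XOR B) AND B AND NOT C) OR (NOT ((A XOR B) AND B) AND C)   [expand XOR]
≡ (((A AND NOT B) OR (NOT A AND B)) AND B AND NOT C) OR (NOT ((A XOR B) AND B) AND C)   [expand XOR]
≡ (((A AND NOT B) OR (NOT A AND B)) AND B AND NOT C) OR (NOT (((A AND NOT B) OR (NOT A AND B)) AND B) AND C)   [expand XOR]
≡ (((A AND NOT B) OR (NOT A AND B)) AND B AND NOT C) OR ((NOT ((A AND NOT B) OR (NOT A AND B)) OR NOT B) AND C)   [De Morgan]
≡ (((A AND NOT B) OR (NOT A AND B)) AND B AND NOT C) OR (((NOT (A AND NOT B) AND NOT (NOT A AND B)) OR NOT B) AND C)   [De Morgan]
≡ (((A AND NOT B) OR (NOT A AND B)) AND B AND NOT C) OR ((((NOT A OR NOT NOT B) AND NOT (NOT A AND B)) OR NOT B) AND C)   [De Morgan]
≡ (((A AND NOT B) OR (NOT A AND B)) AND B AND NOT C) OR ((((NOT A OR B) AND NOT (NOT A AND B)) OR NOT B) AND C)   [double negation]
≡ (((A AND NOT B) OR (NOT A AND B)) AND B AND NOT C) OR ((((NOT A OR B) AND (NOT NOT A OR NOT B)) OR NOT B) AND C)   [De Morgan]
≡ (((A AND NOT B) OR (NOT A AND B)) AND B AND NOT C) OR ((((NOT A OR B) AND (A OR NOT B)) OR NOT B) AND C)   [double negation]
≡ (A AND NOT B AND B AND NOT C) OR (NOT A AND B AND B AND NOT C) OR (NOT A AND A AND C) OR (NOT A AND NOT B AND C) OR (B AND A AND C) OR (B AND NOT B AND C) OR (NOT B AND C)   [distribute AND over OR]
≡ (NOT A AND B AND NOT C) OR (B AND A AND C) OR (NOT B AND C)   [simplify]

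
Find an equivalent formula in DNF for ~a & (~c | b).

(~a & ~c) | (~a & b)

~a & (~c | b)
≡ (~a & ~c) | (~a & b)   (distribute & over |)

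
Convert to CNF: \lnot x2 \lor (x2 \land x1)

\lnot x2 \lor (x2 \land x1)
≡ (\lnot x2 \lor x2) \land (\lnot x2 \lor x1)   (distribute \lor over \land)
≡ \lnot x2 \lor x1   (simplify)

\lnot x2 \lor x1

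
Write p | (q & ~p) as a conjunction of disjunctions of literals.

p | (q & ~p)
≡ (p | q) & (p | ~p)   [distribute | over &]
≡ p | q   [simplify]

p | q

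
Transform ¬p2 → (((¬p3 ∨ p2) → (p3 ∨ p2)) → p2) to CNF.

¬p2 → (((¬p3 ∨ p2) → (p3 ∨ p2)) → p2)
≡ ¬¬p2 ∨ (((¬p3 ∨ p2) → (p3 ∨ p2)) → p2)   [eliminate →]
≡ ¬¬p2 ∨ ¬((¬p3 ∨ p2) → (p3 ∨ p2)) ∨ p2   [eliminate →]
≡ ¬¬p2 ∨ ¬(¬(¬p3 ∨ p2) ∨ p3 ∨ p2) ∨ p2   [eliminate →]
≡ p2 ∨ ¬(¬(¬p3 ∨ p2) ∨ p3 ∨ p2) ∨ p2   [double negation]
≡ p2 ∨ (¬¬(¬p3 ∨ p2) ∧ ¬p3 ∧ ¬p2) ∨ p2   [De Morgan]
≡ p2 ∨ ((¬p3 ∨ p2) ∧ ¬p3 ∧ ¬p2) ∨ p2   [double negation]
≡ (p2 ∨ ¬p3 ∨ p2 ∨ p2) ∧ (p2 ∨ ¬p3 ∨ p2) ∧ (p2 ∨ ¬p2 ∨ p2)   [distribute ∨ over ∧]
≡ p2 ∨ ¬p3   [simplify]

p2 ∨ ¬p3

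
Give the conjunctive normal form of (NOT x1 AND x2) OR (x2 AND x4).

(NOT x1 OR x4) AND x2

(NOT x1 AND x2) OR (x2 AND x4)
≡ (NOT x1 OR x2) AND (NOT x1 OR x4) AND (x2 OR x2) AND (x2 OR x4)   (distribute OR over AND)
≡ (NOT x1 OR x4) AND x2   (simplify)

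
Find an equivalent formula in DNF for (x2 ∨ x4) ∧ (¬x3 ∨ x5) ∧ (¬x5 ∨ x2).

(x2 ∧ ¬x3) ∨ (x2 ∧ x5) ∨ (x4 ∧ ¬x3 ∧ ¬x5)

(x2 ∨ x4) ∧ (¬x3 ∨ x5) ∧ (¬x5 ∨ x2)
= (x2 ∧ ¬x3 ∧ ¬x5) ∨ (x2 ∧ ¬x3 ∧ x2) ∨ (x2 ∧ x5 ∧ ¬x5) ∨ (x2 ∧ x5 ∧ x2) ∨ (x4 ∧ ¬x3 ∧ ¬x5) ∨ (x4 ∧ ¬x3 ∧ x2) ∨ (x4 ∧ x5 ∧ ¬x5) ∨ (x4 ∧ x5 ∧ x2)
= (x2 ∧ ¬x3) ∨ (x2 ∧ x5) ∨ (x4 ∧ ¬x3 ∧ ¬x5)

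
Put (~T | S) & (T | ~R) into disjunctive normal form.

(~T | S) & (T | ~R)
≡ (~T & T) | (~T & ~R) | (S & T) | (S & ~R)   (distribute & over |)
≡ (~T & ~R) | (S & T) | (S & ~R)   (simplify)

(~T & ~R) | (S & T) | (S & ~R)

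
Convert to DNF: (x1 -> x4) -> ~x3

(x1 -> x4) -> ~x3
= ~(x1 -> x4) | ~x3   [eliminate ->]
= ~(~x1 | x4) | ~x3   [eliminate ->]
= (~~x1 & ~x4) | ~x3   [De Morgan]
= (x1 & ~x4) | ~x3   [double negation]

(x1 & ~x4) | ~x3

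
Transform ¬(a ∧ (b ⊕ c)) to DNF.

¬a ∨ (¬b ∧ ¬c) ∨ (c ∧ b)

¬(a ∧ (b ⊕ c))
≡ ¬(a ∧ ((b ∧ ¬c) ∨ (¬b ∧ c)))   — expand ⊕
≡ ¬a ∨ ¬((b ∧ ¬c) ∨ (¬b ∧ c))   — De Morgan
≡ ¬a ∨ (¬(b ∧ ¬c) ∧ ¬(¬b ∧ c))   — De Morgan
≡ ¬a ∨ ((¬b ∨ ¬¬c) ∧ ¬(¬b ∧ c))   — De Morgan
≡ ¬a ∨ ((¬b ∨ c) ∧ ¬(¬b ∧ c))   — double negation
≡ ¬a ∨ ((¬b ∨ c) ∧ (¬¬b ∨ ¬c))   — De Morgan
≡ ¬a ∨ ((¬b ∨ c) ∧ (b ∨ ¬c))   — double negation
≡ ¬a ∨ (¬b ∧ b) ∨ (¬b ∧ ¬c) ∨ (c ∧ b) ∨ (c ∧ ¬c)   — distribute ∧ over ∨
≡ ¬a ∨ (¬b ∧ ¬c) ∨ (c ∧ b)   — simplify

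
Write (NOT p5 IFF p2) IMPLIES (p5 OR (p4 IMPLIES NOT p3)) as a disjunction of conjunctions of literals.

(NOT p5 IFF p2) IMPLIES (p5 OR (p4 IMPLIES NOT p3))
≡ NOT (NOT p5 IFF p2) OR p5 OR (p4 IMPLIES NOT p3)   [eliminate IMPLIES]
≡ NOT ((NOT p5 IMPLIES p2) AND (p2 IMPLIES NOT p5)) OR p5 OR (p4 IMPLIES NOT p3)   [eliminate IFF]
≡ NOT ((NOT NOT p5 OR p2) AND (p2 IMPLIES NOT p5)) OR p5 OR (p4 IMPLIES NOT p3)   [eliminate IMPLIES]
≡ NOT ((NOT NOT p5 OR p2) AND (NOT p2 OR NOT p5)) OR p5 OR (p4 IMPLIES NOT p3)   [eliminate IMPLIES]
≡ NOT ((NOT NOT p5 OR p2) AND (NOT p2 OR NOT p5)) OR p5 OR NOT p4 OR NOT p3   [eliminate IMPLIES]
≡ NOT (NOT NOT p5 OR p2) OR NOT (NOT p2 OR NOT p5) OR p5 OR NOT p4 OR NOT p3   [De Morgan]
≡ (NOT NOT NOT p5 AND NOT p2) OR NOT (NOT p2 OR NOT p5) OR p5 OR NOT p4 OR NOT p3   [De Morgan]
≡ (NOT p5 AND NOT p2) OR NOT (NOT p2 OR NOT p5) OR p5 OR NOT p4 OR NOT p3   [double negation]
≡ (NOT p5 AND NOT p2) OR (NOT NOT p2 AND NOT NOT p5) OR p5 OR NOT p4 OR NOT p3   [De Morgan]
≡ (NOT p5 AND NOT p2) OR (p2 AND NOT NOT p5) OR p5 OR NOT p4 OR NOT p3   [double negation]
≡ (NOT p5 AND NOT p2) OR (p2 AND p5) OR p5 OR NOT p4 OR NOT p3   [double negation]
≡ (NOT p5 AND NOT p2) OR p5 OR NOT p4 OR NOT p3   [simplify]

(NOT p5 AND NOT p2) OR p5 OR NOT p4 OR NOT p3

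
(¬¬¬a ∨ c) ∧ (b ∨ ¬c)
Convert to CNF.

(¬¬¬a ∨ c) ∧ (b ∨ ¬c)
≡ (¬a ∨ c) ∧ (b ∨ ¬c)   [double negation]

(¬a ∨ c) ∧ (b ∨ ¬c)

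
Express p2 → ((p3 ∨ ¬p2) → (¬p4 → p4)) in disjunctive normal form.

p2 → ((p3 ∨ ¬p2) → (¬p4 → p4))
= ¬p2 ∨ ((p3 ∨ ¬p2) → (¬p4 → p4))
= ¬p2 ∨ ¬(p3 ∨ ¬p2) ∨ (¬p4 → p4)
= ¬p2 ∨ ¬(p3 ∨ ¬p2) ∨ ¬¬p4 ∨ p4
= ¬p2 ∨ (¬p3 ∧ ¬¬p2) ∨ ¬¬p4 ∨ p4
= ¬p2 ∨ (¬p3 ∧ p2) ∨ ¬¬p4 ∨ p4
= ¬p2 ∨ (¬p3 ∧ p2) ∨ p4 ∨ p4
= ¬p2 ∨ (¬p3 ∧ p2) ∨ p4

¬p2 ∨ (¬p3 ∧ p2) ∨ p4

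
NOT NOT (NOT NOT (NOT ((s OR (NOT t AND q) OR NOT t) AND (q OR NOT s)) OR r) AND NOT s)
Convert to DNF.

(NOT s AND t) OR (r AND NOT s)

NOT NOT (NOT NOT (NOT ((s OR (NOT t AND q) OR NOT t) AND (q OR NOT s)) OR r) AND NOT s)
≡ NOT NOT (NOT ((s OR (NOT t AND q) OR NOT t) AND (q OR NOT s)) OR r) AND NOT s
≡ (NOT ((s OR (NOT t AND q) OR NOT t) AND (q OR NOT s)) OR r) AND NOT s
≡ (NOT (s OR (NOT t AND q) OR NOT t) OR NOT (q OR NOT s) OR r) AND NOT s
≡ ((NOT s AND NOT (NOT t AND q) AND NOT NOT t) OR NOT (q OR NOT s) OR r) AND NOT s
≡ ((NOT s AND (NOT NOT t OR NOT q) AND NOT NOT t) OR NOT (q OR NOT s) OR r) AND NOT s
≡ ((NOT s AND (t OR NOT q) AND NOT NOT t) OR NOT (q OR NOT s) OR r) AND NOT s
≡ ((NOT s AND (t OR NOT q) AND t) OR NOT (q OR NOT s) OR r) AND NOT s
≡ ((NOT s AND (t OR NOT q) AND t) OR (NOT q AND NOT NOT s) OR r) AND NOT s
≡ ((NOT s AND (t OR NOT q) AND t) OR (NOT q AND s) OR r) AND NOT s
≡ (NOT s AND t AND t AND NOT s) OR (NOT s AND NOT q AND t AND NOT s) OR (NOT q AND s AND NOT s) OR (r AND NOT s)
≡ (NOT s AND t) OR (r AND NOT s)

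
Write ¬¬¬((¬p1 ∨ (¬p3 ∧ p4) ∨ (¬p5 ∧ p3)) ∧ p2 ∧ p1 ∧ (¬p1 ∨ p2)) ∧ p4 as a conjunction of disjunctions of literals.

(p3 ∨ ¬p4 ∨ ¬p2 ∨ ¬p1) ∧ (p5 ∨ ¬p3 ∨ ¬p2 ∨ ¬p1) ∧ p4

¬¬¬((¬p1 ∨ (¬p3 ∧ p4) ∨ (¬p5 ∧ p3)) ∧ p2 ∧ p1 ∧ (¬p1 ∨ p2)) ∧ p4
⇔ ¬((¬p1 ∨ (¬p3 ∧ p4) ∨ (¬p5 ∧ p3)) ∧ p2 ∧ p1 ∧ (¬p1 ∨ p2)) ∧ p4
⇔ (¬(¬p1 ∨ (¬p3 ∧ p4) ∨ (¬p5 ∧ p3)) ∨ ¬p2 ∨ ¬p1 ∨ ¬(¬p1 ∨ p2)) ∧ p4
⇔ ((¬¬p1 ∧ ¬(¬p3 ∧ p4) ∧ ¬(¬p5 ∧ p3)) ∨ ¬p2 ∨ ¬p1 ∨ ¬(¬p1 ∨ p2)) ∧ p4
⇔ ((p1 ∧ ¬(¬p3 ∧ p4) ∧ ¬(¬p5 ∧ p3)) ∨ ¬p2 ∨ ¬p1 ∨ ¬(¬p1 ∨ p2)) ∧ p4
⇔ ((p1 ∧ (¬¬p3 ∨ ¬p4) ∧ ¬(¬p5 ∧ p3)) ∨ ¬p2 ∨ ¬p1 ∨ ¬(¬p1 ∨ p2)) ∧ p4
⇔ ((p1 ∧ (p3 ∨ ¬p4) ∧ ¬(¬p5 ∧ p3)) ∨ ¬p2 ∨ ¬p1 ∨ ¬(¬p1 ∨ p2)) ∧ p4
⇔ ((p1 ∧ (p3 ∨ ¬p4) ∧ (¬¬p5 ∨ ¬p3)) ∨ ¬p2 ∨ ¬p1 ∨ ¬(¬p1 ∨ p2)) ∧ p4
⇔ ((p1 ∧ (p3 ∨ ¬p4) ∧ (p5 ∨ ¬p3)) ∨ ¬p2 ∨ ¬p1 ∨ ¬(¬p1 ∨ p2)) ∧ p4
⇔ ((p1 ∧ (p3 ∨ ¬p4) ∧ (p5 ∨ ¬p3)) ∨ ¬p2 ∨ ¬p1 ∨ (¬¬p1 ∧ ¬p2)) ∧ p4
⇔ ((p1 ∧ (p3 ∨ ¬p4) ∧ (p5 ∨ ¬p3)) ∨ ¬p2 ∨ ¬p1 ∨ (p1 ∧ ¬p2)) ∧ p4
⇔ (p1 ∨ ¬p2 ∨ ¬p1 ∨ p1) ∧ (p1 ∨ ¬p2 ∨ ¬p1 ∨ ¬p2) ∧ (p3 ∨ ¬p4 ∨ ¬p2 ∨ ¬p1 ∨ p1) ∧ (p3 ∨ ¬p4 ∨ ¬p2 ∨ ¬p1 ∨ ¬p2) ∧ (p5 ∨ ¬p3 ∨ ¬p2 ∨ ¬p1 ∨ p1) ∧ (p5 ∨ ¬p3 ∨ ¬p2 ∨ ¬p1 ∨ ¬p2) ∧ p4
⇔ (p3 ∨ ¬p4 ∨ ¬p2 ∨ ¬p1) ∧ (p5 ∨ ¬p3 ∨ ¬p2 ∨ ¬p1) ∧ p4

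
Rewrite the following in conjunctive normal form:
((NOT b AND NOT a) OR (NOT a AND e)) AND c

(NOT b OR e) AND NOT a AND c

((NOT b AND NOT a) OR (NOT a AND e)) AND c
= (NOT b OR NOT a) AND (NOT b OR e) AND (NOT a OR NOT a) AND (NOT a OR e) AND c
= (NOT b OR e) AND NOT a AND c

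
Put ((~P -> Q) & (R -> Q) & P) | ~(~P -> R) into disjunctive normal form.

(P & ~R) | (P & Q) | (~P & ~R)

((~P -> Q) & (R -> Q) & P) | ~(~P -> R)
= ((~~P | Q) & (R -> Q) & P) | ~(~P -> R)
= ((~~P | Q) & (~R | Q) & P) | ~(~P -> R)
= ((~~P | Q) & (~R | Q) & P) | ~(~~P | R)
= ((P | Q) & (~R | Q) & P) | ~(~~P | R)
= ((P | Q) & (~R | Q) & P) | (~~~P & ~R)
= ((P | Q) & (~R | Q) & P) | (~P & ~R)
= (P & ~R & P) | (P & Q & P) | (Q & ~R & P) | (Q & Q & P) | (~P & ~R)
= (P & ~R) | (P & Q) | (~P & ~R)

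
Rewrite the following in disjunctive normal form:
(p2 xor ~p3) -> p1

(~p2 & p3) | (~p3 & p2) | p1

(p2 xor ~p3) -> p1
≡ ~(p2 xor ~p3) | p1   [eliminate ->]
≡ ~((p2 & ~~p3) | (~p2 & ~p3)) | p1   [expand xor]
≡ (~(p2 & ~~p3) & ~(~p2 & ~p3)) | p1   [De Morgan]
≡ ((~p2 | ~~~p3) & ~(~p2 & ~p3)) | p1   [De Morgan]
≡ ((~p2 | ~p3) & ~(~p2 & ~p3)) | p1   [double negation]
≡ ((~p2 | ~p3) & (~~p2 | ~~p3)) | p1   [De Morgan]
≡ ((~p2 | ~p3) & (p2 | ~~p3)) | p1   [double negation]
≡ ((~p2 | ~p3) & (p2 | p3)) | p1   [double negation]
≡ (~p2 & p2) | (~p2 & p3) | (~p3 & p2) | (~p3 & p3) | p1   [distribute & over |]
≡ (~p2 & p3) | (~p3 & p2) | p1   [simplify]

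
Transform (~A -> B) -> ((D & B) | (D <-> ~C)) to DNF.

(~A -> B) -> ((D & B) | (D <-> ~C))
⇔ ~(~A -> B) | (D & B) | (D <-> ~C)   (eliminate ->)
⇔ ~(~~A | B) | (D & B) | (D <-> ~C)   (eliminate ->)
⇔ ~(~~A | B) | (D & B) | ((D -> ~C) & (~C -> D))   (eliminate <->)
⇔ ~(~~A | B) | (D & B) | ((~D | ~C) & (~C -> D))   (eliminate ->)
⇔ ~(~~A | B) | (D & B) | ((~D | ~C) & (~~C | D))   (eliminate ->)
⇔ (~~~A & ~B) | (D & B) | ((~D | ~C) & (~~C | D))   (De Morgan)
⇔ (~A & ~B) | (D & B) | ((~D | ~C) & (~~C | D))   (double negation)
⇔ (~A & ~B) | (D & B) | ((~D | ~C) & (C | D))   (double negation)
⇔ (~A & ~B) | (D & B) | (~D & C) | (~D & D) | (~C & C) | (~C & D)   (distribute & over |)
⇔ (~A & ~B) | (D & B) | (~D & C) | (~C & D)   (simplify)

(~A & ~B) | (D & B) | (~D & C) | (~C & D)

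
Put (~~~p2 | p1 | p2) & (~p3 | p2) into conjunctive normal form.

~p3 | p2

(~~~p2 | p1 | p2) & (~p3 | p2)
≡ (~p2 | p1 | p2) & (~p3 | p2)   [double negation]
≡ ~p3 | p2   [simplify]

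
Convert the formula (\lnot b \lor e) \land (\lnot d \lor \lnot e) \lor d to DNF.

(\lnot b \lor e) \land (\lnot d \lor \lnot e) \lor d
= \lnot b \land \lnot d \lor \lnot b \land \lnot e \lor e \land \lnot d \lor e \land \lnot e \lor d   [distribute \land over \lor]
= \lnot b \land \lnot d \lor \lnot b \land \lnot e \lor e \land \lnot d \lor d   [simplify]

\lnot b \land \lnot d \lor \lnot b \land \lnot e \lor e \land \lnot d \lor d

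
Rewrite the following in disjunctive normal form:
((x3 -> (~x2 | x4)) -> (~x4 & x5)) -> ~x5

((x3 -> (~x2 | x4)) -> (~x4 & x5)) -> ~x5
⇔ ~((x3 -> (~x2 | x4)) -> (~x4 & x5)) | ~x5   — eliminate ->
⇔ ~(~(x3 -> (~x2 | x4)) | (~x4 & x5)) | ~x5   — eliminate ->
⇔ ~(~(~x3 | ~x2 | x4) | (~x4 & x5)) | ~x5   — eliminate ->
⇔ (~~(~x3 | ~x2 | x4) & ~(~x4 & x5)) | ~x5   — De Morgan
⇔ ((~x3 | ~x2 | x4) & ~(~x4 & x5)) | ~x5   — double negation
⇔ ((~x3 | ~x2 | x4) & (~~x4 | ~x5)) | ~x5   — De Morgan
⇔ ((~x3 | ~x2 | x4) & (x4 | ~x5)) | ~x5   — double negation
⇔ (~x3 & x4) | (~x3 & ~x5) | (~x2 & x4) | (~x2 & ~x5) | (x4 & x4) | (x4 & ~x5) | ~x5   — distribute & over |
⇔ x4 | ~x5   — simplify

x4 | ~x5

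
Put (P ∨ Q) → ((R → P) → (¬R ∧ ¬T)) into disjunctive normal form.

(¬P ∧ ¬Q) ∨ (R ∧ ¬P) ∨ (¬R ∧ ¬T)

(P ∨ Q) → ((R → P) → (¬R ∧ ¬T))
≡ ¬(P ∨ Q) ∨ ((R → P) → (¬R ∧ ¬T))
≡ ¬(P ∨ Q) ∨ ¬(R → P) ∨ (¬R ∧ ¬T)
≡ ¬(P ∨ Q) ∨ ¬(¬R ∨ P) ∨ (¬R ∧ ¬T)
≡ (¬P ∧ ¬Q) ∨ ¬(¬R ∨ P) ∨ (¬R ∧ ¬T)
≡ (¬P ∧ ¬Q) ∨ (¬¬R ∧ ¬P) ∨ (¬R ∧ ¬T)
≡ (¬P ∧ ¬Q) ∨ (R ∧ ¬P) ∨ (¬R ∧ ¬T)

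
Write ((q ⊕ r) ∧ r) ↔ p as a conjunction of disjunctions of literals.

(¬r ∨ q ∨ p) ∧ (¬p ∨ ¬q ∨ ¬r) ∧ (¬p ∨ r)

((q ⊕ r) ∧ r) ↔ p
≡ (((q ⊕ r) ∧ r) → p) ∧ (p → ((q ⊕ r) ∧ r))   (eliminate ↔)
≡ (¬((q ⊕ r) ∧ r) ∨ p) ∧ (p → ((q ⊕ r) ∧ r))   (eliminate →)
≡ (¬((q ∨ r) ∧ ¬(q ∧ r) ∧ r) ∨ p) ∧ (p → ((q ⊕ r) ∧ r))   (expand ⊕)
≡ (¬((q ∨ r) ∧ ¬(q ∧ r) ∧ r) ∨ p) ∧ (¬p ∨ ((q ⊕ r) ∧ r))   (eliminate →)
≡ (¬((q ∨ r) ∧ ¬(q ∧ r) ∧ r) ∨ p) ∧ (¬p ∨ ((q ∨ r) ∧ ¬(q ∧ r) ∧ r))   (expand ⊕)
≡ (¬(q ∨ r) ∨ ¬¬(q ∧ r) ∨ ¬r ∨ p) ∧ (¬p ∨ ((q ∨ r) ∧ ¬(q ∧ r) ∧ r))   (De Morgan)
≡ ((¬q ∧ ¬r) ∨ ¬¬(q ∧ r) ∨ ¬r ∨ p) ∧ (¬p ∨ ((q ∨ r) ∧ ¬(q ∧ r) ∧ r))   (De Morgan)
≡ ((¬q ∧ ¬r) ∨ (q ∧ r) ∨ ¬r ∨ p) ∧ (¬p ∨ ((q ∨ r) ∧ ¬(q ∧ r) ∧ r))   (double negation)
≡ ((¬q ∧ ¬r) ∨ (q ∧ r) ∨ ¬r ∨ p) ∧ (¬p ∨ ((q ∨ r) ∧ (¬q ∨ ¬r) ∧ r))   (De Morgan)
≡ (¬q ∨ q ∨ ¬r ∨ p) ∧ (¬q ∨ r ∨ ¬r ∨ p) ∧ (¬r ∨ q ∨ ¬r ∨ p) ∧ (¬r ∨ r ∨ ¬r ∨ p) ∧ (¬p ∨ q ∨ r) ∧ (¬p ∨ ¬q ∨ ¬r) ∧ (¬p ∨ r)   (distribute ∨ over ∧)
≡ (¬r ∨ q ∨ p) ∧ (¬p ∨ ¬q ∨ ¬r) ∧ (¬p ∨ r)   (simplify)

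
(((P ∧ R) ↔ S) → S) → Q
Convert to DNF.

(¬P ∧ ¬S) ∨ (¬R ∧ ¬S) ∨ Q

(((P ∧ R) ↔ S) → S) → Q
= ¬(((P ∧ R) ↔ S) → S) ∨ Q   — eliminate →
= ¬(¬((P ∧ R) ↔ S) ∨ S) ∨ Q   — eliminate →
= ¬(¬(((P ∧ R) → S) ∧ (S → (P ∧ R))) ∨ S) ∨ Q   — eliminate ↔
= ¬(¬((¬(P ∧ R) ∨ S) ∧ (S → (P ∧ R))) ∨ S) ∨ Q   — eliminate →
= ¬(¬((¬(P ∧ R) ∨ S) ∧ (¬S ∨ (P ∧ R))) ∨ S) ∨ Q   — eliminate →
= (¬¬((¬(P ∧ R) ∨ S) ∧ (¬S ∨ (P ∧ R))) ∧ ¬S) ∨ Q   — De Morgan
= ((¬(P ∧ R) ∨ S) ∧ (¬S ∨ (P ∧ R)) ∧ ¬S) ∨ Q   — double negation
= ((¬P ∨ ¬R ∨ S) ∧ (¬S ∨ (P ∧ R)) ∧ ¬S) ∨ Q   — De Morgan
= (¬P ∧ ¬S ∧ ¬S) ∨ (¬P ∧ P ∧ R ∧ ¬S) ∨ (¬R ∧ ¬S ∧ ¬S) ∨ (¬R ∧ P ∧ R ∧ ¬S) ∨ (S ∧ ¬S ∧ ¬S) ∨ (S ∧ P ∧ R ∧ ¬S) ∨ Q   — distribute ∧ over ∨
= (¬P ∧ ¬S) ∨ (¬R ∧ ¬S) ∨ Q   — simplify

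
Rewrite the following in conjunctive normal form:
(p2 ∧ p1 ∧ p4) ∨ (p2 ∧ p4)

p2 ∧ p4

(p2 ∧ p1 ∧ p4) ∨ (p2 ∧ p4)
= (p2 ∨ p2) ∧ (p2 ∨ p4) ∧ (p1 ∨ p2) ∧ (p1 ∨ p4) ∧ (p4 ∨ p2) ∧ (p4 ∨ p4)
= p2 ∧ p4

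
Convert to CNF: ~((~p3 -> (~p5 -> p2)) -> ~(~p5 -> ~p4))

~((~p3 -> (~p5 -> p2)) -> ~(~p5 -> ~p4))
⇔ ~(~(~p3 -> (~p5 -> p2)) | ~(~p5 -> ~p4))
⇔ ~(~(~~p3 | (~p5 -> p2)) | ~(~p5 -> ~p4))
⇔ ~(~(~~p3 | ~~p5 | p2) | ~(~p5 -> ~p4))
⇔ ~(~(~~p3 | ~~p5 | p2) | ~(~~p5 | ~p4))
⇔ ~~(~~p3 | ~~p5 | p2) & ~~(~~p5 | ~p4)
⇔ (~~p3 | ~~p5 | p2) & ~~(~~p5 | ~p4)
⇔ (p3 | ~~p5 | p2) & ~~(~~p5 | ~p4)
⇔ (p3 | p5 | p2) & ~~(~~p5 | ~p4)
⇔ (p3 | p5 | p2) & (~~p5 | ~p4)
⇔ (p3 | p5 | p2) & (p5 | ~p4)

(p3 | p5 | p2) & (p5 | ~p4)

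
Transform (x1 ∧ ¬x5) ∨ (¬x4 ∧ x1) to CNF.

(x1 ∧ ¬x5) ∨ (¬x4 ∧ x1)
≡ (x1 ∨ ¬x4) ∧ (x1 ∨ x1) ∧ (¬x5 ∨ ¬x4) ∧ (¬x5 ∨ x1)   (distribute ∨ over ∧)
≡ x1 ∧ (¬x5 ∨ ¬x4)   (simplify)

x1 ∧ (¬x5 ∨ ¬x4)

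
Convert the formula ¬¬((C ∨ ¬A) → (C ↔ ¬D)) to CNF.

(¬C ∨ ¬D) ∧ (A ∨ D ∨ C)

¬¬((C ∨ ¬A) → (C ↔ ¬D))
≡ ¬¬(¬(C ∨ ¬A) ∨ (C ↔ ¬D))   — eliminate →
≡ ¬¬(¬(C ∨ ¬A) ∨ ((C → ¬D) ∧ (¬D → C)))   — eliminate ↔
≡ ¬¬(¬(C ∨ ¬A) ∨ ((¬C ∨ ¬D) ∧ (¬D → C)))   — eliminate →
≡ ¬¬(¬(C ∨ ¬A) ∨ ((¬C ∨ ¬D) ∧ (¬¬D ∨ C)))   — eliminate →
≡ ¬(C ∨ ¬A) ∨ ((¬C ∨ ¬D) ∧ (¬¬D ∨ C))   — double negation
≡ (¬C ∧ ¬¬A) ∨ ((¬C ∨ ¬D) ∧ (¬¬D ∨ C))   — De Morgan
≡ (¬C ∧ A) ∨ ((¬C ∨ ¬D) ∧ (¬¬D ∨ C))   — double negation
≡ (¬C ∧ A) ∨ ((¬C ∨ ¬D) ∧ (D ∨ C))   — double negation
≡ (¬C ∨ ¬C ∨ ¬D) ∧ (¬C ∨ D ∨ C) ∧ (A ∨ ¬C ∨ ¬D) ∧ (A ∨ D ∨ C)   — distribute ∨ over ∧
≡ (¬C ∨ ¬D) ∧ (A ∨ D ∨ C)   — simplify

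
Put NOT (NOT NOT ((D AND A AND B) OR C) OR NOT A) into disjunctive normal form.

(NOT D AND NOT C AND A) OR (NOT B AND NOT C AND A)

NOT (NOT NOT ((D AND A AND B) OR C) OR NOT A)
≡ NOT NOT NOT ((D AND A AND B) OR C) AND NOT NOT A   [De Morgan]
≡ NOT ((D AND A AND B) OR C) AND NOT NOT A   [double negation]
≡ NOT (D AND A AND B) AND NOT C AND NOT NOT A   [De Morgan]
≡ (NOT D OR NOT A OR NOT B) AND NOT C AND NOT NOT A   [De Morgan]
≡ (NOT D OR NOT A OR NOT B) AND NOT C AND A   [double negation]
≡ (NOT D AND NOT C AND A) OR (NOT A AND NOT C AND A) OR (NOT B AND NOT C AND A)   [distribute AND over OR]
≡ (NOT D AND NOT C AND A) OR (NOT B AND NOT C AND A)   [simplify]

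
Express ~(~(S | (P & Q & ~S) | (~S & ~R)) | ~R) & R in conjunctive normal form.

~(~(S | (P & Q & ~S) | (~S & ~R)) | ~R) & R
⇔ ~~(S | (P & Q & ~S) | (~S & ~R)) & ~~R & R   [De Morgan]
⇔ (S | (P & Q & ~S) | (~S & ~R)) & ~~R & R   [double negation]
⇔ (S | (P & Q & ~S) | (~S & ~R)) & R & R   [double negation]
⇔ (S | P | ~S) & (S | P | ~R) & (S | Q | ~S) & (S | Q | ~R) & (S | ~S | ~S) & (S | ~S | ~R) & R & R   [distribute | over &]
⇔ (S | P | ~R) & (S | Q | ~R) & R   [simplify]

(S | P | ~R) & (S | Q | ~R) & R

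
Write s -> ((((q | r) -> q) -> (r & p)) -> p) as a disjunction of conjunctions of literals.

~s | (~q & ~r) | (q & ~r) | (q & ~p) | p

s -> ((((q | r) -> q) -> (r & p)) -> p)
= ~s | ((((q | r) -> q) -> (r & p)) -> p)   (eliminate ->)
= ~s | ~(((q | r) -> q) -> (r & p)) | p   (eliminate ->)
= ~s | ~(~((q | r) -> q) | (r & p)) | p   (eliminate ->)
= ~s | ~(~(~(q | r) | q) | (r & p)) | p   (eliminate ->)
= ~s | (~~(~(q | r) | q) & ~(r & p)) | p   (De Morgan)
= ~s | ((~(q | r) | q) & ~(r & p)) | p   (double negation)
= ~s | (((~q & ~r) | q) & ~(r & p)) | p   (De Morgan)
= ~s | (((~q & ~r) | q) & (~r | ~p)) | p   (De Morgan)
= ~s | (~q & ~r & ~r) | (~q & ~r & ~p) | (q & ~r) | (q & ~p) | p   (distribute & over |)
= ~s | (~q & ~r) | (q & ~r) | (q & ~p) | p   (simplify)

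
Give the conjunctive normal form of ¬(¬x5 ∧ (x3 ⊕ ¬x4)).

¬(¬x5 ∧ (x3 ⊕ ¬x4))
≡ ¬(¬x5 ∧ (x3 ∨ ¬x4) ∧ ¬(x3 ∧ ¬x4))   — expand ⊕
≡ ¬¬x5 ∨ ¬(x3 ∨ ¬x4) ∨ ¬¬(x3 ∧ ¬x4)   — De Morgan
≡ x5 ∨ ¬(x3 ∨ ¬x4) ∨ ¬¬(x3 ∧ ¬x4)   — double negation
≡ x5 ∨ (¬x3 ∧ ¬¬x4) ∨ ¬¬(x3 ∧ ¬x4)   — De Morgan
≡ x5 ∨ (¬x3 ∧ x4) ∨ ¬¬(x3 ∧ ¬x4)   — double negation
≡ x5 ∨ (¬x3 ∧ x4) ∨ (x3 ∧ ¬x4)   — double negation
≡ (x5 ∨ ¬x3 ∨ x3) ∧ (x5 ∨ ¬x3 ∨ ¬x4) ∧ (x5 ∨ x4 ∨ x3) ∧ (x5 ∨ x4 ∨ ¬x4)   — distribute ∨ over ∧
≡ (x5 ∨ ¬x3 ∨ ¬x4) ∧ (x5 ∨ x4 ∨ x3)   — simplify

(x5 ∨ ¬x3 ∨ ¬x4) ∧ (x5 ∨ x4 ∨ x3)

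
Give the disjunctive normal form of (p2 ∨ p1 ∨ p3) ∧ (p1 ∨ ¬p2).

p1 ∨ (p3 ∧ ¬p2)

(p2 ∨ p1 ∨ p3) ∧ (p1 ∨ ¬p2)
≡ (p2 ∧ p1) ∨ (p2 ∧ ¬p2) ∨ (p1 ∧ p1) ∨ (p1 ∧ ¬p2) ∨ (p3 ∧ p1) ∨ (p3 ∧ ¬p2)   [distribute ∧ over ∨]
≡ p1 ∨ (p3 ∧ ¬p2)   [simplify]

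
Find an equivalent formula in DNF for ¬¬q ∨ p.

q ∨ p

¬¬q ∨ p
= q ∨ p   [double negation]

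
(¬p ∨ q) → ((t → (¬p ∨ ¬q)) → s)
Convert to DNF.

(p ∧ ¬q) ∨ (t ∧ p ∧ q) ∨ s

(¬p ∨ q) → ((t → (¬p ∨ ¬q)) → s)
⇔ ¬(¬p ∨ q) ∨ ((t → (¬p ∨ ¬q)) → s)   [eliminate →]
⇔ ¬(¬p ∨ q) ∨ ¬(t → (¬p ∨ ¬q)) ∨ s   [eliminate →]
⇔ ¬(¬p ∨ q) ∨ ¬(¬t ∨ ¬p ∨ ¬q) ∨ s   [eliminate →]
⇔ (¬¬p ∧ ¬q) ∨ ¬(¬t ∨ ¬p ∨ ¬q) ∨ s   [De Morgan]
⇔ (p ∧ ¬q) ∨ ¬(¬t ∨ ¬p ∨ ¬q) ∨ s   [double negation]
⇔ (p ∧ ¬q) ∨ (¬¬t ∧ ¬¬p ∧ ¬¬q) ∨ s   [De Morgan]
⇔ (p ∧ ¬q) ∨ (t ∧ ¬¬p ∧ ¬¬q) ∨ s   [double negation]
⇔ (p ∧ ¬q) ∨ (t ∧ p ∧ ¬¬q) ∨ s   [double negation]
⇔ (p ∧ ¬q) ∨ (t ∧ p ∧ q) ∨ s   [double negation]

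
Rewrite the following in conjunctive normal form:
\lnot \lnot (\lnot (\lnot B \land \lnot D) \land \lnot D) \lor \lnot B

\lnot \lnot (\lnot (\lnot B \land \lnot D) \land \lnot D) \lor \lnot B
≡ (\lnot (\lnot B \land \lnot D) \land \lnot D) \lor \lnot B   (double negation)
≡ ((\lnot \lnot B \lor \lnot \lnot D) \land \lnot D) \lor \lnot B   (De Morgan)
≡ ((B \lor \lnot \lnot D) \land \lnot D) \lor \lnot B   (double negation)
≡ ((B \lor D) \land \lnot D) \lor \lnot B   (double negation)
≡ (B \lor D \lor \lnot B) \land (\lnot D \lor \lnot B)   (distribute \lor over \land)
≡ \lnot D \lor \lnot B   (simplify)

\lnot D \lor \lnot B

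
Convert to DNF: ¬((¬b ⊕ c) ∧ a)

¬((¬b ⊕ c) ∧ a)
≡ ¬(((¬b ∧ ¬c) ∨ (¬¬b ∧ c)) ∧ a)   — expand ⊕
≡ ¬((¬b ∧ ¬c) ∨ (¬¬b ∧ c)) ∨ ¬a   — De Morgan
≡ (¬(¬b ∧ ¬c) ∧ ¬(¬¬b ∧ c)) ∨ ¬a   — De Morgan
≡ ((¬¬b ∨ ¬¬c) ∧ ¬(¬¬b ∧ c)) ∨ ¬a   — De Morgan
≡ ((b ∨ ¬¬c) ∧ ¬(¬¬b ∧ c)) ∨ ¬a   — double negation
≡ ((b ∨ c) ∧ ¬(¬¬b ∧ c)) ∨ ¬a   — double negation
≡ ((b ∨ c) ∧ (¬¬¬b ∨ ¬c)) ∨ ¬a   — De Morgan
≡ ((b ∨ c) ∧ (¬b ∨ ¬c)) ∨ ¬a   — double negation
≡ (b ∧ ¬b) ∨ (b ∧ ¬c) ∨ (c ∧ ¬b) ∨ (c ∧ ¬c) ∨ ¬a   — distribute ∧ over ∨
≡ (b ∧ ¬c) ∨ (c ∧ ¬b) ∨ ¬a   — simplify

(b ∧ ¬c) ∨ (c ∧ ¬b) ∨ ¬a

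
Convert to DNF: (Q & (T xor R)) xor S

(Q & (T xor R)) xor S
= (Q & (T xor R) & ~S) | (~(Q & (T xor R)) & S)
= (Q & ((T & ~R) | (~T & R)) & ~S) | (~(Q & (T xor R)) & S)
= (Q & ((T & ~R) | (~T & R)) & ~S) | (~(Q & ((T & ~R) | (~T & R))) & S)
= (Q & ((T & ~R) | (~T & R)) & ~S) | ((~Q | ~((T & ~R) | (~T & R))) & S)
= (Q & ((T & ~R) | (~T & R)) & ~S) | ((~Q | (~(T & ~R) & ~(~T & R))) & S)
= (Q & ((T & ~R) | (~T & R)) & ~S) | ((~Q | ((~T | ~~R) & ~(~T & R))) & S)
= (Q & ((T & ~R) | (~T & R)) & ~S) | ((~Q | ((~T | R) & ~(~T & R))) & S)
= (Q & ((T & ~R) | (~T & R)) & ~S) | ((~Q | ((~T | R) & (~~T | ~R))) & S)
= (Q & ((T & ~R) | (~T & R)) & ~S) | ((~Q | ((~T | R) & (T | ~R))) & S)
= (Q & T & ~R & ~S) | (Q & ~T & R & ~S) | (~Q & S) | (~T & T & S) | (~T & ~R & S) | (R & T & S) | (R & ~R & S)
= (Q & T & ~R & ~S) | (Q & ~T & R & ~S) | (~Q & S) | (~T & ~R & S) | (R & T & S)

(Q & T & ~R & ~S) | (Q & ~T & R & ~S) | (~Q & S) | (~T & ~R & S) | (R & T & S)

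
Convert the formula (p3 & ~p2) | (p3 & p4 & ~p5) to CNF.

p3 & (~p2 | p4) & (~p2 | ~p5)

(p3 & ~p2) | (p3 & p4 & ~p5)
= (p3 | p3) & (p3 | p4) & (p3 | ~p5) & (~p2 | p3) & (~p2 | p4) & (~p2 | ~p5)   [distribute | over &]
= p3 & (~p2 | p4) & (~p2 | ~p5)   [simplify]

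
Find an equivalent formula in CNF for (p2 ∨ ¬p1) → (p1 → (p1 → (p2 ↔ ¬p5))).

¬p2 ∨ ¬p1 ∨ ¬p5

(p2 ∨ ¬p1) → (p1 → (p1 → (p2 ↔ ¬p5)))
⇔ ¬(p2 ∨ ¬p1) ∨ (p1 → (p1 → (p2 ↔ ¬p5)))   — eliminate →
⇔ ¬(p2 ∨ ¬p1) ∨ ¬p1 ∨ (p1 → (p2 ↔ ¬p5))   — eliminate →
⇔ ¬(p2 ∨ ¬p1) ∨ ¬p1 ∨ ¬p1 ∨ (p2 ↔ ¬p5)   — eliminate →
⇔ ¬(p2 ∨ ¬p1) ∨ ¬p1 ∨ ¬p1 ∨ ((p2 → ¬p5) ∧ (¬p5 → p2))   — eliminate ↔
⇔ ¬(p2 ∨ ¬p1) ∨ ¬p1 ∨ ¬p1 ∨ ((¬p2 ∨ ¬p5) ∧ (¬p5 → p2))   — eliminate →
⇔ ¬(p2 ∨ ¬p1) ∨ ¬p1 ∨ ¬p1 ∨ ((¬p2 ∨ ¬p5) ∧ (¬¬p5 ∨ p2))   — eliminate →
⇔ (¬p2 ∧ ¬¬p1) ∨ ¬p1 ∨ ¬p1 ∨ ((¬p2 ∨ ¬p5) ∧ (¬¬p5 ∨ p2))   — De Morgan
⇔ (¬p2 ∧ p1) ∨ ¬p1 ∨ ¬p1 ∨ ((¬p2 ∨ ¬p5) ∧ (¬¬p5 ∨ p2))   — double negation
⇔ (¬p2 ∧ p1) ∨ ¬p1 ∨ ¬p1 ∨ ((¬p2 ∨ ¬p5) ∧ (p5 ∨ p2))   — double negation
⇔ (¬p2 ∨ ¬p1 ∨ ¬p1 ∨ ¬p2 ∨ ¬p5) ∧ (¬p2 ∨ ¬p1 ∨ ¬p1 ∨ p5 ∨ p2) ∧ (p1 ∨ ¬p1 ∨ ¬p1 ∨ ¬p2 ∨ ¬p5) ∧ (p1 ∨ ¬p1 ∨ ¬p1 ∨ p5 ∨ p2)   — distribute ∨ over ∧
⇔ ¬p2 ∨ ¬p1 ∨ ¬p5   — simplify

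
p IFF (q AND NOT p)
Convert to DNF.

p IFF (q AND NOT p)
≡ (p IMPLIES (q AND NOT p)) AND ((q AND NOT p) IMPLIES p)   — eliminate IFF
≡ (NOT p OR (q AND NOT p)) AND ((q AND NOT p) IMPLIES p)   — eliminate IMPLIES
≡ (NOT p OR (q AND NOT p)) AND (NOT (q AND NOT p) OR p)   — eliminate IMPLIES
≡ (NOT p OR (q AND NOT p)) AND (NOT q OR NOT NOT p OR p)   — De Morgan
≡ (NOT p OR (q AND NOT p)) AND (NOT q OR p OR p)   — double negation
≡ (NOT p AND NOT q) OR (NOT p AND p) OR (NOT p AND p) OR (q AND NOT p AND NOT q) OR (q AND NOT p AND p) OR (q AND NOT p AND p)   — distribute AND over OR
≡ NOT p AND NOT q   — simplify

NOT p AND NOT q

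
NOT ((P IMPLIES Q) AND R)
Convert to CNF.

NOT ((P IMPLIES Q) AND R)
= NOT ((NOT P OR Q) AND R)   — eliminate IMPLIES
= NOT (NOT P OR Q) OR NOT R   — De Morgan
= (NOT NOT P AND NOT Q) OR NOT R   — De Morgan
= (P AND NOT Q) OR NOT R   — double negation
= (P OR NOT R) AND (NOT Q OR NOT R)   — distribute OR over AND

(P OR NOT R) AND (NOT Q OR NOT R)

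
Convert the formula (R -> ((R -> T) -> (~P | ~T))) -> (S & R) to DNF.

(R & T & P) | (S & R)

(R -> ((R -> T) -> (~P | ~T))) -> (S & R)
≡ ~(R -> ((R -> T) -> (~P | ~T))) | (S & R)   — eliminate ->
≡ ~(~R | ((R -> T) -> (~P | ~T))) | (S & R)   — eliminate ->
≡ ~(~R | ~(R -> T) | ~P | ~T) | (S & R)   — eliminate ->
≡ ~(~R | ~(~R | T) | ~P | ~T) | (S & R)   — eliminate ->
≡ (~~R & ~~(~R | T) & ~~P & ~~T) | (S & R)   — De Morgan
≡ (R & ~~(~R | T) & ~~P & ~~T) | (S & R)   — double negation
≡ (R & (~R | T) & ~~P & ~~T) | (S & R)   — double negation
≡ (R & (~R | T) & P & ~~T) | (S & R)   — double negation
≡ (R & (~R | T) & P & T) | (S & R)   — double negation
≡ (R & ~R & P & T) | (R & T & P & T) | (S & R)   — distribute & over |
≡ (R & T & P) | (S & R)   — simplify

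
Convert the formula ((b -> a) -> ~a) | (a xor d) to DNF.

~a | (a & ~d)

((b -> a) -> ~a) | (a xor d)
= ~(b -> a) | ~a | (a xor d)   [eliminate ->]
= ~(~b | a) | ~a | (a xor d)   [eliminate ->]
= ~(~b | a) | ~a | (a & ~d) | (~a & d)   [expand xor]
= (~~b & ~a) | ~a | (a & ~d) | (~a & d)   [De Morgan]
= (b & ~a) | ~a | (a & ~d) | (~a & d)   [double negation]
= ~a | (a & ~d)   [simplify]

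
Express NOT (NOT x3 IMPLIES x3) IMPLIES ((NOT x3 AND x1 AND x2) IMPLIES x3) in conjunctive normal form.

NOT (NOT x3 IMPLIES x3) IMPLIES ((NOT x3 AND x1 AND x2) IMPLIES x3)
≡ NOT NOT (NOT x3 IMPLIES x3) OR ((NOT x3 AND x1 AND x2) IMPLIES x3)   [eliminate IMPLIES]
≡ NOT NOT (NOT NOT x3 OR x3) OR ((NOT x3 AND x1 AND x2) IMPLIES x3)   [eliminate IMPLIES]
≡ NOT NOT (NOT NOT x3 OR x3) OR NOT (NOT x3 AND x1 AND x2) OR x3   [eliminate IMPLIES]
≡ NOT NOT x3 OR x3 OR NOT (NOT x3 AND x1 AND x2) OR x3   [double negation]
≡ x3 OR x3 OR NOT (NOT x3 AND x1 AND x2) OR x3   [double negation]
≡ x3 OR x3 OR NOT NOT x3 OR NOT x1 OR NOT x2 OR x3   [De Morgan]
≡ x3 OR x3 OR x3 OR NOT x1 OR NOT x2 OR x3   [double negation]
≡ x3 OR NOT x1 OR NOT x2   [simplify]

x3 OR NOT x1 OR NOT x2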